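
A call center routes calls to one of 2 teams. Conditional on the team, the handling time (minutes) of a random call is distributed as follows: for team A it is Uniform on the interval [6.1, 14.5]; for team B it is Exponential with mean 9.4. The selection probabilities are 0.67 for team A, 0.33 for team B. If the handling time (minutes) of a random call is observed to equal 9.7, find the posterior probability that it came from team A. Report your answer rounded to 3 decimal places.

Likelihoods f(9.7 | ·): A: 0.119048; B: 0.0379068.
Posterior ∝ prior × likelihood. Numerator for A: 0.67·0.119048 = 0.0797619.
Normalizing constant: 0.67·0.119048 + 0.33·0.0379068 = 0.0922712.
P(A | observation) = 0.0797619 / 0.0922712 = 0.864429.

0.864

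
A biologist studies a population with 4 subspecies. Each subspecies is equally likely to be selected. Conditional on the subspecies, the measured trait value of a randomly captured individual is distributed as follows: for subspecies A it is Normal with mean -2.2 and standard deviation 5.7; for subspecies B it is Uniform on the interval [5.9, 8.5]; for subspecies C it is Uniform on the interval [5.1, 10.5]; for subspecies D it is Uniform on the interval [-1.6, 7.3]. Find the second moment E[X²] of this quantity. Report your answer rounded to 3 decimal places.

For each component E[X²] = Var + (mean)², giving A: 37.33; B: 52.4033; C: 63.27; D: 14.7233.
Overall E[X²] = 0.25·37.33 + 0.25·52.4033 + 0.25·63.27 + 0.25·14.7233 = 41.9317.

41.932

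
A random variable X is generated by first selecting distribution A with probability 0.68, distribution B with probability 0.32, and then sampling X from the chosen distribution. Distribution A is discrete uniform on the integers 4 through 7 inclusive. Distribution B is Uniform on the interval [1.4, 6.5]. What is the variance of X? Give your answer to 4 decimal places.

2.0664

Per component, A: μ=5.5, E[X²]=31.5; B: μ=3.95, E[X²]=17.77.
E[X] = 0.68·5.5 + 0.32·3.95 = 5.004.
E[X²] = 0.68·31.5 + 0.32·17.77 = 27.1064.
Var(X) = E[X²] − (E[X])² = 27.1064 − 25.04 = 2.06638.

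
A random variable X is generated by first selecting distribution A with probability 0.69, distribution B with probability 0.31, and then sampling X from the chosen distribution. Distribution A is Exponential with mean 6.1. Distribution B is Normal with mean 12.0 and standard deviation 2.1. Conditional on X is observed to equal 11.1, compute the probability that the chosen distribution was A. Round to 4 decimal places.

0.2544

Likelihoods f(11.1 | ·): A: 0.0265703; B: 0.173303.
Posterior ∝ prior × likelihood. Numerator for A: 0.69·0.0265703 = 0.0183335.
Normalizing constant: 0.69·0.0265703 + 0.31·0.173303 = 0.0720575.
P(A | observation) = 0.0183335 / 0.0720575 = 0.254429.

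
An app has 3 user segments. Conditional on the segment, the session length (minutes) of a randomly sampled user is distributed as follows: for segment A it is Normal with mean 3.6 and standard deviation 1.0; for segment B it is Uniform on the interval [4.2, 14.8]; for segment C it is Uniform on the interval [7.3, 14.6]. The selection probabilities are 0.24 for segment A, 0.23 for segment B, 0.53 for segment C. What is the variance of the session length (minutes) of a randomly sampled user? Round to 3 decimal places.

13.797

Per component, A: μ=3.6, E[X²]=13.96; B: μ=9.5, E[X²]=99.6133; C: μ=10.95, E[X²]=124.343.
E[X] = 0.24·3.6 + 0.23·9.5 + 0.53·10.95 = 8.8525.
E[X²] = 0.24·13.96 + 0.23·99.6133 + 0.53·124.343 = 92.1634.
Var(X) = E[X²] − (E[X])² = 92.1634 − 78.3668 = 13.7967.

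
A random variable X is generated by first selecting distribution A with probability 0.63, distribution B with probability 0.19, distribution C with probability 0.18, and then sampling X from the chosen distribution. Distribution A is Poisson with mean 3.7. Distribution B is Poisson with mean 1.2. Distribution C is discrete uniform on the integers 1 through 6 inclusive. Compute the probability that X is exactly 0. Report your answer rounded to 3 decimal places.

Conditional on each component, P(X = 0): A: 0.0247235; B: 0.301194; C: 0.
By total probability, P(X = 0) = 0.63·0.0247235 + 0.19·0.301194 + 0.18·0 = 0.0728027.

0.073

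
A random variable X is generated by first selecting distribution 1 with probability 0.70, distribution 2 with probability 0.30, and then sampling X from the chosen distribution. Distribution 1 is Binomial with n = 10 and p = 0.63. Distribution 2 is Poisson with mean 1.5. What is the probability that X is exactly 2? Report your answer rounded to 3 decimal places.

Conditional on each component, P(X = 2): 1: 0.00627346; 2: 0.251021.
By total probability, P(X = 2) = 0.7·0.00627346 + 0.3·0.251021 = 0.0796979.

0.080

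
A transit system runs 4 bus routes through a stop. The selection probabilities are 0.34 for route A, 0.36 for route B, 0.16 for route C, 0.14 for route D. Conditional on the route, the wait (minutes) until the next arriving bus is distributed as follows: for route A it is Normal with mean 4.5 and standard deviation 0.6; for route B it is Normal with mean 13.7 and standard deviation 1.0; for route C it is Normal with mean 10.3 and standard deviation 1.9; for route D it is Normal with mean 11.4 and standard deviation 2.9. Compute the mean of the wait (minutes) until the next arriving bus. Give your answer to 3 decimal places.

Component means — A: 4.5; B: 13.7; C: 10.3; D: 11.4.
E[X] = 0.34·4.5 + 0.36·13.7 + 0.16·10.3 + 0.14·11.4 = 9.706.

9.706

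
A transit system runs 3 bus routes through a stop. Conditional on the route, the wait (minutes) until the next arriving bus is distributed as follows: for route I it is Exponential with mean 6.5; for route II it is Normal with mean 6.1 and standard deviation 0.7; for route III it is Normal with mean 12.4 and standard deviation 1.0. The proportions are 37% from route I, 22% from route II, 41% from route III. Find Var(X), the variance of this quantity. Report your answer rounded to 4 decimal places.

25.0240

Per component, I: μ=6.5, E[X²]=84.5; II: μ=6.1, E[X²]=37.7; III: μ=12.4, E[X²]=154.76.
E[X] = 0.37·6.5 + 0.22·6.1 + 0.41·12.4 = 8.831.
E[X²] = 0.37·84.5 + 0.22·37.7 + 0.41·154.76 = 103.011.
Var(X) = E[X²] − (E[X])² = 103.011 − 77.9866 = 25.024.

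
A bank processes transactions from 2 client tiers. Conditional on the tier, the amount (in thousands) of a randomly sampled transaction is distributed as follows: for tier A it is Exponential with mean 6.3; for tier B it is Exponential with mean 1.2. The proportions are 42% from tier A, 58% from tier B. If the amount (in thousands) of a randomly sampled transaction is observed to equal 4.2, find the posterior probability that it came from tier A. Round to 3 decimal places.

0.701

Likelihoods f(4.2 | ·): A: 0.0814948; B: 0.0251645.
Posterior ∝ prior × likelihood. Numerator for A: 0.42·0.0814948 = 0.0342278.
Normalizing constant: 0.42·0.0814948 + 0.58·0.0251645 = 0.0488232.
P(A | observation) = 0.0342278 / 0.0488232 = 0.701056.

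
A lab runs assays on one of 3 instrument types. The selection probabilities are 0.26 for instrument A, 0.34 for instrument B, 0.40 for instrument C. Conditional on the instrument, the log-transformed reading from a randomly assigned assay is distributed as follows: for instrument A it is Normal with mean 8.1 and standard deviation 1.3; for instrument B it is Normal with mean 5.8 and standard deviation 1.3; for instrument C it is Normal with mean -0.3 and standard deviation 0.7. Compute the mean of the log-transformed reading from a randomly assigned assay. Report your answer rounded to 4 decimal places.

Component means — A: 8.1; B: 5.8; C: -0.3.
E[X] = 0.26·8.1 + 0.34·5.8 + 0.4·-0.3 = 3.958.

3.9580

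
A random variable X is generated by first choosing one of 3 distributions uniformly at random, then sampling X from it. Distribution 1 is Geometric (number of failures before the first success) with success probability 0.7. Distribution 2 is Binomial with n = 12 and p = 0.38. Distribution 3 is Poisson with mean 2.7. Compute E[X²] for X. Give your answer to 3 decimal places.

For each component E[X²] = Var + (mean)², giving 1: 0.795918; 2: 23.6208; 3: 9.99.
Overall E[X²] = 0.333333·0.795918 + 0.333333·23.6208 + 0.333333·9.99 = 11.4689.

11.469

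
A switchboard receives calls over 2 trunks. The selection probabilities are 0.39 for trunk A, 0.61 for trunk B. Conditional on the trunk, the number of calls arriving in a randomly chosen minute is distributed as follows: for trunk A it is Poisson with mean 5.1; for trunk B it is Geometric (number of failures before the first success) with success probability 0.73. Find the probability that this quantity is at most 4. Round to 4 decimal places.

Conditional on each trunk, P(X ≤ 4): A: 0.423125; B: 0.998565.
By total probability, P(X ≤ 4) = 0.39·0.423125 + 0.61·0.998565 = 0.774144.

0.7741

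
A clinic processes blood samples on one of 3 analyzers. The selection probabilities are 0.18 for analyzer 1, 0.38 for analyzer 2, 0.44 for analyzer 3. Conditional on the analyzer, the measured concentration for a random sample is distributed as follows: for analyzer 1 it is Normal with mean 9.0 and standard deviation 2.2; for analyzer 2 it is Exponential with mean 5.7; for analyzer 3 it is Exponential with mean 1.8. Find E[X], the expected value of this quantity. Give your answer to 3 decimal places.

Component means — 1: 9; 2: 5.7; 3: 1.8.
E[X] = 0.18·9 + 0.38·5.7 + 0.44·1.8 = 4.578.

4.578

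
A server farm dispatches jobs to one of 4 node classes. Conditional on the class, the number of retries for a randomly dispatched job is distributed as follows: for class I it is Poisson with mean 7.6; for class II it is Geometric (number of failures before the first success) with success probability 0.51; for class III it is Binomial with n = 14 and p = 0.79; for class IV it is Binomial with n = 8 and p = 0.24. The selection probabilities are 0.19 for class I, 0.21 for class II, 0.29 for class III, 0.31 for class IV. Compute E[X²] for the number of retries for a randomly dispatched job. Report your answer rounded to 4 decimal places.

50.7504

For each component E[X²] = Var + (mean)², giving I: 65.36; II: 2.807; III: 124.646; IV: 5.1456.
Overall E[X²] = 0.19·65.36 + 0.21·2.807 + 0.29·124.646 + 0.31·5.1456 = 50.7504.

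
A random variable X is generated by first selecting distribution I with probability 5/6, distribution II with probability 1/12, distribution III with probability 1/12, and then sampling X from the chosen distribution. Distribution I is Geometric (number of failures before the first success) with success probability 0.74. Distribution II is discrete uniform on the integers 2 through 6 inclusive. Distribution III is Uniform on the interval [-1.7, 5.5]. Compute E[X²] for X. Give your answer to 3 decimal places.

For each component E[X²] = Var + (mean)², giving I: 0.598247; II: 18; III: 7.93.
Overall E[X²] = 0.833333·0.598247 + 0.0833333·18 + 0.0833333·7.93 = 2.65937.

2.659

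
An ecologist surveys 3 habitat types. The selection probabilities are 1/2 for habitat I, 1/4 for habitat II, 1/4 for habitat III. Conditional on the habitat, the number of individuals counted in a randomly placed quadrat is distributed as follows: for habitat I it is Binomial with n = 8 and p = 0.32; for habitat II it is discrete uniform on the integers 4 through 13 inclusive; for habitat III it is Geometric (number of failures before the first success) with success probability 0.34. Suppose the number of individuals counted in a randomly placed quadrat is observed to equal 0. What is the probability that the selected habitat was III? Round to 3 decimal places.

Likelihoods P(X=0 | ·): I: 0.0457163; II: 0; III: 0.34.
Posterior ∝ prior × likelihood. Numerator for III: 0.25·0.34 = 0.085.
Normalizing constant: 0.5·0.0457163 + 0.25·0 + 0.25·0.34 = 0.107858.
P(III | observation) = 0.085 / 0.107858 = 0.788072.

0.788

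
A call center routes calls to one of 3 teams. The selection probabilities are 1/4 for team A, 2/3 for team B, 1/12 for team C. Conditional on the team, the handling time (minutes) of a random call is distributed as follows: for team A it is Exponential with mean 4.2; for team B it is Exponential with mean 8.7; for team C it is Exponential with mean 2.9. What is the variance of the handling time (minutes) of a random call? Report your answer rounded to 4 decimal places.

60.8499

Per component, A: μ=4.2, E[X²]=35.28; B: μ=8.7, E[X²]=151.38; C: μ=2.9, E[X²]=16.82.
E[X] = 0.25·4.2 + 0.666667·8.7 + 0.0833333·2.9 = 7.09167.
E[X²] = 0.25·35.28 + 0.666667·151.38 + 0.0833333·16.82 = 111.142.
Var(X) = E[X²] − (E[X])² = 111.142 − 50.2917 = 60.8499.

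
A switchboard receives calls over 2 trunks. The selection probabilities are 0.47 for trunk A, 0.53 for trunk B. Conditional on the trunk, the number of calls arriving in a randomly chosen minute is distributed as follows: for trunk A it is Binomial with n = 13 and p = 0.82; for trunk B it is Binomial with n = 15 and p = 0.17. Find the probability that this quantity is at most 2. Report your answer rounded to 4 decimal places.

0.2746

Conditional on each trunk, P(X ≤ 2): A: 3.4961e-07; B: 0.518108.
By total probability, P(X ≤ 2) = 0.47·3.4961e-07 + 0.53·0.518108 = 0.274598.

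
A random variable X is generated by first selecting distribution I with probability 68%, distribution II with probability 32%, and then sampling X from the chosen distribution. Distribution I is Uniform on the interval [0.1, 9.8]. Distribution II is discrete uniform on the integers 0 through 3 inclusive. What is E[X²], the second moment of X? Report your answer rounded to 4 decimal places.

23.1135

For each component E[X²] = Var + (mean)², giving I: 32.3433; II: 3.5.
Overall E[X²] = 0.68·32.3433 + 0.32·3.5 = 23.1135.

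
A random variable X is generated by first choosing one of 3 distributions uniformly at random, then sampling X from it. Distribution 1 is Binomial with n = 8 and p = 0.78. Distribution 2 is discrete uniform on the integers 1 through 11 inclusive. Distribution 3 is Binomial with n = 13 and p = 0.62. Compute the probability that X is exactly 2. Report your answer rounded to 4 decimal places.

0.0312

Conditional on each component, P(X = 2): 1: 0.00193145; 2: 0.0909091; 3: 0.000715315.
By total probability, P(X = 2) = 0.333333·0.00193145 + 0.333333·0.0909091 + 0.333333·0.000715315 = 0.0311853.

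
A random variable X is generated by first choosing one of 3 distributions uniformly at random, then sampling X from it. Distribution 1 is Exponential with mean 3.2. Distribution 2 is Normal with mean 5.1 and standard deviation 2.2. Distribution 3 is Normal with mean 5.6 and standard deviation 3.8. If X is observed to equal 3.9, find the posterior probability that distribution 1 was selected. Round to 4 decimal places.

Likelihoods f(3.9 | ·): 1: 0.0923748; 2: 0.156272; 3: 0.0949876.
Posterior ∝ prior × likelihood. Numerator for 1: 0.333333·0.0923748 = 0.0307916.
Normalizing constant: 0.333333·0.0923748 + 0.333333·0.156272 + 0.333333·0.0949876 = 0.114545.
P(1 | observation) = 0.0307916 / 0.114545 = 0.268817.

0.2688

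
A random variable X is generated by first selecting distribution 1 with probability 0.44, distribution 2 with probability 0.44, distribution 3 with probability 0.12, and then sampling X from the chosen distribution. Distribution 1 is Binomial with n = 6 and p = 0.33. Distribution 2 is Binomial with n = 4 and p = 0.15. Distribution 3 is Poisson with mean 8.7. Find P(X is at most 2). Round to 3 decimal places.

0.738

Conditional on each component, P(X ≤ 2): 1: 0.686952; 2: 0.988019; 3: 0.00792032.
By total probability, P(X ≤ 2) = 0.44·0.686952 + 0.44·0.988019 + 0.12·0.00792032 = 0.737937.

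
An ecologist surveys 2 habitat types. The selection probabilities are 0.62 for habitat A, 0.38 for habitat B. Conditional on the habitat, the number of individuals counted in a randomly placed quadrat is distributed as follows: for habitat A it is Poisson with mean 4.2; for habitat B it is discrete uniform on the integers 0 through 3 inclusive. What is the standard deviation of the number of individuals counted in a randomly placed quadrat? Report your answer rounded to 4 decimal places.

2.1901

Per component, A: μ=4.2, E[X²]=21.84; B: μ=1.5, E[X²]=3.5.
E[X] = 0.62·4.2 + 0.38·1.5 = 3.174.
E[X²] = 0.62·21.84 + 0.38·3.5 = 14.8708.
Var(X) = E[X²] − (E[X])² = 14.8708 − 10.0743 = 4.79652.
SD(X) = √4.79652 = 2.1901.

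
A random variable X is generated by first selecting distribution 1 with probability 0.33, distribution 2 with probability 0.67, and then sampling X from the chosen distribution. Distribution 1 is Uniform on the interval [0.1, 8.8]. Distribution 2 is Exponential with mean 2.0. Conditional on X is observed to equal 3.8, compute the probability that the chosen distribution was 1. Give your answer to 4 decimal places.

Likelihoods f(3.8 | ·): 1: 0.114943; 2: 0.0747843.
Posterior ∝ prior × likelihood. Numerator for 1: 0.33·0.114943 = 0.037931.
Normalizing constant: 0.33·0.114943 + 0.67·0.0747843 = 0.0880365.
P(1 | observation) = 0.037931 / 0.0880365 = 0.430856.

0.4309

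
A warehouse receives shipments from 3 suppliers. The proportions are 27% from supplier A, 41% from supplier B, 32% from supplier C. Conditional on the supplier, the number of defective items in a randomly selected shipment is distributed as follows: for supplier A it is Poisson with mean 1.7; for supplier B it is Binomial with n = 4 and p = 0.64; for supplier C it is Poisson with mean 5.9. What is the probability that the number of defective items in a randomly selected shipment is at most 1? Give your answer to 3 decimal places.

Conditional on each supplier, P(X ≤ 1): A: 0.493246; B: 0.136236; C: 0.0189022.
By total probability, P(X ≤ 1) = 0.27·0.493246 + 0.41·0.136236 + 0.32·0.0189022 = 0.195082.

0.195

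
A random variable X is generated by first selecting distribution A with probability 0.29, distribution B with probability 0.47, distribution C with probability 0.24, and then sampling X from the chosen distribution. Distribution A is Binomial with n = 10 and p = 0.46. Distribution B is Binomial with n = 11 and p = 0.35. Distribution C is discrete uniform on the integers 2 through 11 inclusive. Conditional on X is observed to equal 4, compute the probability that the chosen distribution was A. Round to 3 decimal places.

Likelihoods P(X=4 | ·): A: 0.233138; B: 0.242761; C: 0.1.
Posterior ∝ prior × likelihood. Numerator for A: 0.29·0.233138 = 0.06761.
Normalizing constant: 0.29·0.233138 + 0.47·0.242761 + 0.24·0.1 = 0.205708.
P(A | observation) = 0.06761 / 0.205708 = 0.32867.

0.329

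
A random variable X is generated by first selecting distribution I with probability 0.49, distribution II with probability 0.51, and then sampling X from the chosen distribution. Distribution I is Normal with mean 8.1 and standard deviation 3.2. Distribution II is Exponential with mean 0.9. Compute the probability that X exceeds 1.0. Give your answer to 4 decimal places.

0.6514

Conditional on each component, P(X > 1.0): I: 0.986748; II: 0.329193.
By total probability, P(X > 1.0) = 0.49·0.986748 + 0.51·0.329193 = 0.651395.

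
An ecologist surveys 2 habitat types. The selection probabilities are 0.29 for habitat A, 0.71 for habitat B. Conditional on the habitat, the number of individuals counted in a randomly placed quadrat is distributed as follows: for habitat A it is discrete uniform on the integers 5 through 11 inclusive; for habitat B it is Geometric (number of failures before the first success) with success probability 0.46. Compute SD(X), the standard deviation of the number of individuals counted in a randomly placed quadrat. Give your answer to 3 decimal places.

Per component, A: μ=8, E[X²]=68; B: μ=1.17391, E[X²]=3.93006.
E[X] = 0.29·8 + 0.71·1.17391 = 3.15348.
E[X²] = 0.29·68 + 0.71·3.93006 = 22.5103.
Var(X) = E[X²] − (E[X])² = 22.5103 − 9.94443 = 12.5659.
SD(X) = √12.5659 = 3.54484.

3.545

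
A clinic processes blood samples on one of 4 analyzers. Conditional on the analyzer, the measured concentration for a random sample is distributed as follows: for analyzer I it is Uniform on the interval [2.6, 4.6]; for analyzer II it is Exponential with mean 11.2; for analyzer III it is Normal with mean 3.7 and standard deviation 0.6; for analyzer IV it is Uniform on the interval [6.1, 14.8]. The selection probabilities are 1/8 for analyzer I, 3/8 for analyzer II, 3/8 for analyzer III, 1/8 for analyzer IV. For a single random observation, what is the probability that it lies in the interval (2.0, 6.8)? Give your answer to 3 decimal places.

0.619

Conditional on each analyzer, P(2.0 < X < 6.8): I: 1; II: 0.291559; III: 0.997697; IV: 0.0804598.
By total probability, P(2.0 < X < 6.8) = 0.125·1 + 0.375·0.291559 + 0.375·0.997697 + 0.125·0.0804598 = 0.618528.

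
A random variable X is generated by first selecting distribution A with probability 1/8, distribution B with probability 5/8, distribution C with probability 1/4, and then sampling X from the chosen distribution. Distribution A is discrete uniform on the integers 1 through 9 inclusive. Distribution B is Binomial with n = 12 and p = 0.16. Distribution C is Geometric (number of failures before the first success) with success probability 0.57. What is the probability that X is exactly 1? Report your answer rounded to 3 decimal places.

0.251

Conditional on each component, P(X = 1): A: 0.111111; B: 0.282081; C: 0.2451.
By total probability, P(X = 1) = 0.125·0.111111 + 0.625·0.282081 + 0.25·0.2451 = 0.251464.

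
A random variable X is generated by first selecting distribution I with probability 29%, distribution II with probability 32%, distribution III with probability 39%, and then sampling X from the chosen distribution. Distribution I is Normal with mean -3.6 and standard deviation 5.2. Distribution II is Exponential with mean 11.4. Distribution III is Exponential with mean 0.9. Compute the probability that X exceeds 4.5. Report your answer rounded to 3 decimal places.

Conditional on each component, P(X > 4.5): I: 0.0596531; II: 0.673857; III: 0.00673795.
By total probability, P(X > 4.5) = 0.29·0.0596531 + 0.32·0.673857 + 0.39·0.00673795 = 0.235562.

0.236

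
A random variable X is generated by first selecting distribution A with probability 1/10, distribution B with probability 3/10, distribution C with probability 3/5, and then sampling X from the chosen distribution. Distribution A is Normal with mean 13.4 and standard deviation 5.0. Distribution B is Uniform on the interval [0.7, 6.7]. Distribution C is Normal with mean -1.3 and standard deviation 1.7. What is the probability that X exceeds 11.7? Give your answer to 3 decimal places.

0.063

Conditional on each component, P(X > 11.7): A: 0.633072; B: 0; C: 1.02141e-14.
By total probability, P(X > 11.7) = 0.1·0.633072 + 0.3·0 + 0.6·1.02141e-14 = 0.0633072.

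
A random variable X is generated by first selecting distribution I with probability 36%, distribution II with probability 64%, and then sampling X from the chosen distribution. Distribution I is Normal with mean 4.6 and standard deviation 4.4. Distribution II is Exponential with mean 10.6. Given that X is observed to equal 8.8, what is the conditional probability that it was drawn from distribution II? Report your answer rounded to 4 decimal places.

0.5598

Likelihoods f(8.8 | ·): I: 0.0574913; II: 0.041129.
Posterior ∝ prior × likelihood. Numerator for II: 0.64·0.041129 = 0.0263225.
Normalizing constant: 0.36·0.0574913 + 0.64·0.041129 = 0.0470194.
P(II | observation) = 0.0263225 / 0.0470194 = 0.559823.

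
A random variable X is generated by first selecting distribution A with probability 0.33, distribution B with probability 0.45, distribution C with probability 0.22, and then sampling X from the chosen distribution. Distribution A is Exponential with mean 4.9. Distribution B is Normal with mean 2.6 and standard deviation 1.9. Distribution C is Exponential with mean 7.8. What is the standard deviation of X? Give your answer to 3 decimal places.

Per component, A: μ=4.9, E[X²]=48.02; B: μ=2.6, E[X²]=10.37; C: μ=7.8, E[X²]=121.68.
E[X] = 0.33·4.9 + 0.45·2.6 + 0.22·7.8 = 4.503.
E[X²] = 0.33·48.02 + 0.45·10.37 + 0.22·121.68 = 47.2827.
Var(X) = E[X²] − (E[X])² = 47.2827 − 20.277 = 27.0057.
SD(X) = √27.0057 = 5.1967.

5.197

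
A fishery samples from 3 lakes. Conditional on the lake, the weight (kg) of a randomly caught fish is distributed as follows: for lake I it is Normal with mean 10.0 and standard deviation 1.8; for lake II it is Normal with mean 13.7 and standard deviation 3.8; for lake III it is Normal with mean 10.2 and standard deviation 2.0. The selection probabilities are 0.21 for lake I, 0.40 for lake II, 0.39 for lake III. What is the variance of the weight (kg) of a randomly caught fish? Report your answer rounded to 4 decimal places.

11.0806

Per component, I: μ=10, E[X²]=103.24; II: μ=13.7, E[X²]=202.13; III: μ=10.2, E[X²]=108.04.
E[X] = 0.21·10 + 0.4·13.7 + 0.39·10.2 = 11.558.
E[X²] = 0.21·103.24 + 0.4·202.13 + 0.39·108.04 = 144.668.
Var(X) = E[X²] − (E[X])² = 144.668 − 133.587 = 11.0806.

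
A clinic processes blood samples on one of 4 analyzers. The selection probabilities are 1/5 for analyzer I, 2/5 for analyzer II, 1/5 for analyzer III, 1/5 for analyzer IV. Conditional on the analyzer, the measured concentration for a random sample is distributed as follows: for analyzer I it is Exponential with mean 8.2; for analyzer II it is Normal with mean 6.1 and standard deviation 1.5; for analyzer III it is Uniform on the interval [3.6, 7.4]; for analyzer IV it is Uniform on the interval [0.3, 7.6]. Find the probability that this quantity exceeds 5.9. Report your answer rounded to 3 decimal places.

Conditional on each analyzer, P(X > 5.9): I: 0.48699; II: 0.553035; III: 0.394737; IV: 0.232877.
By total probability, P(X > 5.9) = 0.2·0.48699 + 0.4·0.553035 + 0.2·0.394737 + 0.2·0.232877 = 0.444135.

0.444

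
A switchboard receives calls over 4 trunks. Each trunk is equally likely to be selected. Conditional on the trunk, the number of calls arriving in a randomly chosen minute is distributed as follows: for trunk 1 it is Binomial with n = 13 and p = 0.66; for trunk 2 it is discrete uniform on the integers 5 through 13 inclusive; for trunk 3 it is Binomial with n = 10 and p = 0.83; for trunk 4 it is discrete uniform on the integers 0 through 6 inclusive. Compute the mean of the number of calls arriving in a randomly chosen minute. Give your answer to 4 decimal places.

7.2200

Component means — 1: 8.58; 2: 9; 3: 8.3; 4: 3.
E[X] = 0.25·8.58 + 0.25·9 + 0.25·8.3 + 0.25·3 = 7.22.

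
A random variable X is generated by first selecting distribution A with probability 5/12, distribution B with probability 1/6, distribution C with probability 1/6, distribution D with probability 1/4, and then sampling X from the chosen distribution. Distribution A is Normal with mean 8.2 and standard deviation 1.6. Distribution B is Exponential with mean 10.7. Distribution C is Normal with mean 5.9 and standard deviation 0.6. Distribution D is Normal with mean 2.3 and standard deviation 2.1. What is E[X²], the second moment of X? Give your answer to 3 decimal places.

For each component E[X²] = Var + (mean)², giving A: 69.8; B: 228.98; C: 35.17; D: 9.7.
Overall E[X²] = 0.416667·69.8 + 0.166667·228.98 + 0.166667·35.17 + 0.25·9.7 = 75.5333.

75.533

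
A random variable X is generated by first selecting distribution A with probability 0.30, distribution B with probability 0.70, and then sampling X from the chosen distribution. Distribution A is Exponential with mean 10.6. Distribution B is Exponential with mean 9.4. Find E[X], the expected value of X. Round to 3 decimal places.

9.760

Component means — A: 10.6; B: 9.4.
E[X] = 0.3·10.6 + 0.7·9.4 = 9.76.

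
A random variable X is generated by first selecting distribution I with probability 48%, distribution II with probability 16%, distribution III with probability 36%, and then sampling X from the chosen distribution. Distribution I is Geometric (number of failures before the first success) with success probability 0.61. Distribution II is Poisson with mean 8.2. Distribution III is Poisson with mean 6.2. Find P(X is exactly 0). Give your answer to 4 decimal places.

Conditional on each component, P(X = 0): I: 0.61; II: 0.000274654; III: 0.00202943.
By total probability, P(X = 0) = 0.48·0.61 + 0.16·0.000274654 + 0.36·0.00202943 = 0.293575.

0.2936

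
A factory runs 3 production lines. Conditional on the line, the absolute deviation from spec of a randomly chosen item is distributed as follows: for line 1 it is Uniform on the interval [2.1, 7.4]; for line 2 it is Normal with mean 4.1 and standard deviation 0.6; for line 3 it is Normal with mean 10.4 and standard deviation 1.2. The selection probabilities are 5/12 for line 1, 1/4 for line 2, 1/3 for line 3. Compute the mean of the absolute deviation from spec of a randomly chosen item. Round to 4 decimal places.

Component means — 1: 4.75; 2: 4.1; 3: 10.4.
E[X] = 0.416667·4.75 + 0.25·4.1 + 0.333333·10.4 = 6.47083.

6.4708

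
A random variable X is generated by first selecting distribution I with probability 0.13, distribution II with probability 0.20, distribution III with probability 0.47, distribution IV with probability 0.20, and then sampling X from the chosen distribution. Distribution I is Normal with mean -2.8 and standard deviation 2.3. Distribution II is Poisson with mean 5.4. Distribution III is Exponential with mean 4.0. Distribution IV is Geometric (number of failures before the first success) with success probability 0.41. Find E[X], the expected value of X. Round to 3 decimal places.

Component means — I: -2.8; II: 5.4; III: 4; IV: 1.43902.
E[X] = 0.13·-2.8 + 0.2·5.4 + 0.47·4 + 0.2·1.43902 = 2.8838.

2.884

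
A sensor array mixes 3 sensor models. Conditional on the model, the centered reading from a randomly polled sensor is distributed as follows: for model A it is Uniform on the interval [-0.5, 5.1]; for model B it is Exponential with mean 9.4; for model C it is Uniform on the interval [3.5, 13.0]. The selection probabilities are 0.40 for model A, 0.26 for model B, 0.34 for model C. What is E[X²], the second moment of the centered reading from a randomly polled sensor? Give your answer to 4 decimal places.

74.8069

For each component E[X²] = Var + (mean)², giving A: 7.90333; B: 176.72; C: 75.5833.
Overall E[X²] = 0.4·7.90333 + 0.26·176.72 + 0.34·75.5833 = 74.8069.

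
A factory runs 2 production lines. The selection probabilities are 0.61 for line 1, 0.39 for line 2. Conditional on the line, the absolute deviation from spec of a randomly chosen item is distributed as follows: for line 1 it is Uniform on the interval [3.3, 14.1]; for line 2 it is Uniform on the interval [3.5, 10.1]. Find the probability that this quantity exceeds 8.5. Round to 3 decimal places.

0.411

Conditional on each line, P(X > 8.5): 1: 0.518519; 2: 0.242424.
By total probability, P(X > 8.5) = 0.61·0.518519 + 0.39·0.242424 = 0.410842.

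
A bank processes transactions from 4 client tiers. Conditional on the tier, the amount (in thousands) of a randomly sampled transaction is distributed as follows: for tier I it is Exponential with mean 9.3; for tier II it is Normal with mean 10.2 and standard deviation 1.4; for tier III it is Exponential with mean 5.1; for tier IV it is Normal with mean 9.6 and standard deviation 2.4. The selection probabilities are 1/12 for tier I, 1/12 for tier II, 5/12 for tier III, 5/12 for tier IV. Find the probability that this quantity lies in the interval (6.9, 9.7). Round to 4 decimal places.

Conditional on each tier, P(6.9 < X < 9.7): I: 0.123799; II: 0.351284; III: 0.109203; IV: 0.386323.
By total probability, P(6.9 < X < 9.7) = 0.0833333·0.123799 + 0.0833333·0.351284 + 0.416667·0.109203 + 0.416667·0.386323 = 0.24606.

0.2461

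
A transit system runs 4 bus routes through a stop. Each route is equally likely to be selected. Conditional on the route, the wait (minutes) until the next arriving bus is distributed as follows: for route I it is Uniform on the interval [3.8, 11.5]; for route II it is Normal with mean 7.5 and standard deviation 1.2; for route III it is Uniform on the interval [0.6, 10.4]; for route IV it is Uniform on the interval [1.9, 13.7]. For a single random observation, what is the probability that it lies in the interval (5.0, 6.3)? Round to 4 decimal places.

0.1379

Conditional on each route, P(5.0 < X < 6.3): I: 0.168831; II: 0.140045; III: 0.132653; IV: 0.110169.
By total probability, P(5.0 < X < 6.3) = 0.25·0.168831 + 0.25·0.140045 + 0.25·0.132653 + 0.25·0.110169 = 0.137925.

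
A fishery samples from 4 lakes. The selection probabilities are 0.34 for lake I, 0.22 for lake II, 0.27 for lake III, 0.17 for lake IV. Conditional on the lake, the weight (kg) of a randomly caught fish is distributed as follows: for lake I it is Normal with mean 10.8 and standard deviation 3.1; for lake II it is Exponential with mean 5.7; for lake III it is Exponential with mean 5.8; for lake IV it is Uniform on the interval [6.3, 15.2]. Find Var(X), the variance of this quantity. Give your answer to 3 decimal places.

26.940

Per component, I: μ=10.8, E[X²]=126.25; II: μ=5.7, E[X²]=64.98; III: μ=5.8, E[X²]=67.28; IV: μ=10.75, E[X²]=122.163.
E[X] = 0.34·10.8 + 0.22·5.7 + 0.27·5.8 + 0.17·10.75 = 8.3195.
E[X²] = 0.34·126.25 + 0.22·64.98 + 0.27·67.28 + 0.17·122.163 = 96.154.
Var(X) = E[X²] − (E[X])² = 96.154 − 69.2141 = 26.9399.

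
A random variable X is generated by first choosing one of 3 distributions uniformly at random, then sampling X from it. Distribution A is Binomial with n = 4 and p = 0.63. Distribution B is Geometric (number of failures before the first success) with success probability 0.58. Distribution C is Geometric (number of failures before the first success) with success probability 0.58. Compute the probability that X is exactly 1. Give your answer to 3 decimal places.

0.205

Conditional on each component, P(X = 1): A: 0.127646; B: 0.2436; C: 0.2436.
By total probability, P(X = 1) = 0.333333·0.127646 + 0.333333·0.2436 + 0.333333·0.2436 = 0.204949.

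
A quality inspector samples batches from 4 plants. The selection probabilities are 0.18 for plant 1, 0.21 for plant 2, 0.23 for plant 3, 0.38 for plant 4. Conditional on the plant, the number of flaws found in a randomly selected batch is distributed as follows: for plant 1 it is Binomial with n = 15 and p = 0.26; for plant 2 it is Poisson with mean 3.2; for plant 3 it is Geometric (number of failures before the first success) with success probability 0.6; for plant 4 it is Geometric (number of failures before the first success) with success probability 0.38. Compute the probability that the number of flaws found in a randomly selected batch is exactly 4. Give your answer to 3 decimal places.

Conditional on each plant, P(X = 4): 1: 0.227287; 2: 0.178093; 3: 0.01536; 4: 0.0561501.
By total probability, P(X = 4) = 0.18·0.227287 + 0.21·0.178093 + 0.23·0.01536 + 0.38·0.0561501 = 0.103181.

0.103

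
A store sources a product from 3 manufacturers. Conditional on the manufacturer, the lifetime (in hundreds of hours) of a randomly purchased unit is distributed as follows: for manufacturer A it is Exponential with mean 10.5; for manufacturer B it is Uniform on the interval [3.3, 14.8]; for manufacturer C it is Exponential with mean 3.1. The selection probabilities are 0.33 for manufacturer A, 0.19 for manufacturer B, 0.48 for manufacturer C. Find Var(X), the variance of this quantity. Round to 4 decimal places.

55.1238

Per component, A: μ=10.5, E[X²]=220.5; B: μ=9.05, E[X²]=92.9233; C: μ=3.1, E[X²]=19.22.
E[X] = 0.33·10.5 + 0.19·9.05 + 0.48·3.1 = 6.6725.
E[X²] = 0.33·220.5 + 0.19·92.9233 + 0.48·19.22 = 99.646.
Var(X) = E[X²] − (E[X])² = 99.646 − 44.5223 = 55.1238.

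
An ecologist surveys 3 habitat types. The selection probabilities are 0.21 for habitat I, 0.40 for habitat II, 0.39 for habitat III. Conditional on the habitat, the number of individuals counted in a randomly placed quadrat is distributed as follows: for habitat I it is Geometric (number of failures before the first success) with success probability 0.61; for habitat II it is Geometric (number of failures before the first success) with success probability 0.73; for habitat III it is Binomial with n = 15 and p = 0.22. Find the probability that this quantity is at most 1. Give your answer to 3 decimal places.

0.598

Conditional on each habitat, P(X ≤ 1): I: 0.8479; II: 0.9271; III: 0.125888.
By total probability, P(X ≤ 1) = 0.21·0.8479 + 0.4·0.9271 + 0.39·0.125888 = 0.597995.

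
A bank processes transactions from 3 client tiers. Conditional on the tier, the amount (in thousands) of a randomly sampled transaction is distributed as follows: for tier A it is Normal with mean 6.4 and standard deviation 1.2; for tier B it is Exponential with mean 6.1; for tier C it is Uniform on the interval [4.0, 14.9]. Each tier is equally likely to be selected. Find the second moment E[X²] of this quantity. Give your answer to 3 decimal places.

72.008

For each component E[X²] = Var + (mean)², giving A: 42.4; B: 74.42; C: 99.2033.
Overall E[X²] = 0.333333·42.4 + 0.333333·74.42 + 0.333333·99.2033 = 72.0078.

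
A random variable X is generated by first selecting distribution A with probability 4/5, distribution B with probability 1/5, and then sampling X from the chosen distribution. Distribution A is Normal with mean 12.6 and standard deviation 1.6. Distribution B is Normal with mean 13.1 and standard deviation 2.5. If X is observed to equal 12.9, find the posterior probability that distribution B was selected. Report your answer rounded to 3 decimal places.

0.140

Likelihoods f(12.9 | ·): A: 0.244994; B: 0.159067.
Posterior ∝ prior × likelihood. Numerator for B: 0.2·0.159067 = 0.0318134.
Normalizing constant: 0.8·0.244994 + 0.2·0.159067 = 0.227809.
P(B | observation) = 0.0318134 / 0.227809 = 0.13965.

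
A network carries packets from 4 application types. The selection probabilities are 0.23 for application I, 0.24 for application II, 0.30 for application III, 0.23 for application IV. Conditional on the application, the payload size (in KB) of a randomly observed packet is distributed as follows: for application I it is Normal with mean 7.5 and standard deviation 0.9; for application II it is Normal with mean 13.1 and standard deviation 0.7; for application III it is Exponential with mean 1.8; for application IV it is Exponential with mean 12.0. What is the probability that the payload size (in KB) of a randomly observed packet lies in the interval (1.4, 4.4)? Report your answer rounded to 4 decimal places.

0.1571

Conditional on each application, P(1.4 < X < 4.4): I: 0.000286117; II: 0; III: 0.372651; IV: 0.196841.
By total probability, P(1.4 < X < 4.4) = 0.23·0.000286117 + 0.24·0 + 0.3·0.372651 + 0.23·0.196841 = 0.157135.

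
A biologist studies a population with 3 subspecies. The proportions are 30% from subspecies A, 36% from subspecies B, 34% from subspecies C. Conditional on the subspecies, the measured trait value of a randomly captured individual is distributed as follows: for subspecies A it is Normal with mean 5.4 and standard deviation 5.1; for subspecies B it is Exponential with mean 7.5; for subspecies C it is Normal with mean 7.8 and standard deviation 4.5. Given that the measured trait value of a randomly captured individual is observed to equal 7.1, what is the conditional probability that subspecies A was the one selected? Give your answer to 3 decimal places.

0.314

Likelihoods f(7.1 | ·): A: 0.0739967; B: 0.0517376; C: 0.0875877.
Posterior ∝ prior × likelihood. Numerator for A: 0.3·0.0739967 = 0.022199.
Normalizing constant: 0.3·0.0739967 + 0.36·0.0517376 + 0.34·0.0875877 = 0.0706044.
P(A | observation) = 0.022199 / 0.0706044 = 0.314414.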